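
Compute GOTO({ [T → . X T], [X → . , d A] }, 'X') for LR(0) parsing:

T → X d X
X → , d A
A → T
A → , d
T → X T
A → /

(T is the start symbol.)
{ [T → . X T], [T → . X d X], [T → X . T], [X → . , d A] }

GOTO(I, 'X') = CLOSURE({ [A → αX.β] : [A → α.Xβ] ∈ I, X = 'X' })

Items with dot before 'X', with the dot advanced:
  [T → . X T] → [T → X . T]
Closure of the advanced items:
  [T → X . T] has the dot before T: add [T → . X d X], [T → . X T]
  [T → . X d X] has the dot before X: add [X → . , d A]

GOTO = { [T → . X T], [T → . X d X], [T → X . T], [X → . , d A] }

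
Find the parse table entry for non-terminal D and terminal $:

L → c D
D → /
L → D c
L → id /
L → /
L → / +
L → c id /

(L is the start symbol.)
Empty (error entry)

To find M[D, $], we find productions for D where $ is in the predict set (PREDICT(N → α) = (FIRST(α) \ {ε}) ∪ (FOLLOW(N) if α ⇒* ε)).

D → /: PREDICT = { '/' }

M[D, $] is empty (no production applies)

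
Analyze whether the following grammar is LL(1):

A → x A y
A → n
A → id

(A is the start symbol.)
A grammar is LL(1) if for each non-terminal N with multiple productions, the predict sets of those productions are pairwise disjoint, where PREDICT(N → α) = (FIRST(α) \ {ε}) ∪ (FOLLOW(N) if α ⇒* ε).

For A:
  PREDICT(A → x A y) = { 'x' }
  PREDICT(A → n) = { 'n' }
  PREDICT(A → id) = { 'id' }

All predict sets are disjoint. The grammar IS LL(1).

Answer: Yes, the grammar is LL(1).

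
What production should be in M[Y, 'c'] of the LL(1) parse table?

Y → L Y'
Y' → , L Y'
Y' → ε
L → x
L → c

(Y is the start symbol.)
Y → L Y'

To find M[Y, 'c'], we find productions for Y where 'c' is in the predict set (PREDICT(N → α) = (FIRST(α) \ {ε}) ∪ (FOLLOW(N) if α ⇒* ε)).

Relevant sets:
  FIRST(L) = { 'c', 'x' }

Y → L Y': PREDICT = { 'c', 'x' }
  'c' is in predict set, so this production goes in M[Y, 'c']

M[Y, 'c'] = Y → L Y'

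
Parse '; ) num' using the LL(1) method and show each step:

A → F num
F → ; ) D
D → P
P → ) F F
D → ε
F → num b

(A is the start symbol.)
Stack is shown with the top on the left.

Stack        Input      Action
------------------------------
A $          ; ) num $  output A → F num
F num $      ; ) num $  output F → ; ) D
; ) D num $  ; ) num $  match ';'
) D num $    ) num $    match ')'
D num $      num $      output D → ε
num $        num $      match 'num'
$            $          accept

The string is accepted.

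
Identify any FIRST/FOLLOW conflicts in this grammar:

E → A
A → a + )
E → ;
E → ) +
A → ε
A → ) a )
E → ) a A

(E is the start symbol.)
Nullable non-terminals: A, E.
FIRST sets used below: FIRST(A) = { ')', 'a', ε }

A: nullable alternative(s) A → ε; FOLLOW(A) = { $ }
  A → a + ): FIRST \ {ε} = { 'a' } — disjoint from FOLLOW(A)
  A → ε: FIRST \ {ε} = { } — this is the only nullable alternative, skip
  A → ) a ): FIRST \ {ε} = { ')' } — disjoint from FOLLOW(A)

E: nullable alternative(s) E → A; FOLLOW(E) = { $ }
  E → A: FIRST \ {ε} = { ')', 'a' } — this is the only nullable alternative, skip
  E → ;: FIRST \ {ε} = { ';' } — disjoint from FOLLOW(E)
  E → ) +: FIRST \ {ε} = { ')' } — disjoint from FOLLOW(E)
  E → ) a A: FIRST \ {ε} = { ')' } — disjoint from FOLLOW(E)

No FIRST/FOLLOW conflicts found.

Answer: No FIRST/FOLLOW conflicts.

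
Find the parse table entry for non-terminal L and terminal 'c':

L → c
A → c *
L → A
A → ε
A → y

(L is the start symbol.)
To find M[L, 'c'], we find productions for L where 'c' is in the predict set (PREDICT(N → α) = (FIRST(α) \ {ε}) ∪ (FOLLOW(N) if α ⇒* ε)).

Relevant sets:
  FIRST(A) = { 'c', 'y', ε }
  FOLLOW(L) = { $ }

L → c: PREDICT = { 'c' }
  'c' is in predict set, so this production goes in M[L, 'c']
L → A: PREDICT = { $, 'c', 'y' }
  'c' is in predict set, so this production goes in M[L, 'c']

M[L, 'c'] = L → c, L → A  (a multiply-defined cell — the grammar is not LL(1))

Answer: L → c, L → A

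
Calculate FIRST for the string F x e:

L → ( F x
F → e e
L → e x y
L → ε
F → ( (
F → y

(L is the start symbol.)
{ '(', 'e', 'y' }

FIRST sets of the non-terminals involved (from the grammar, by fixed-point iteration):
  FIRST(F) = { '(', 'e', 'y' }

To compute FIRST(F x e), process the symbols left to right:
Symbol F is a non-terminal. Add FIRST(F) \ {ε} = { '(', 'e', 'y' }
F is not nullable (ε ∉ FIRST(F)), so stop here.
FIRST(F x e) = { '(', 'e', 'y' }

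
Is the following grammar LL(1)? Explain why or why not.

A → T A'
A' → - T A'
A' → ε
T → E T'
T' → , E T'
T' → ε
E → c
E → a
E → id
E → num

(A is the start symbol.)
A grammar is LL(1) if for each non-terminal N with multiple productions, the predict sets of those productions are pairwise disjoint, where PREDICT(N → α) = (FIRST(α) \ {ε}) ∪ (FOLLOW(N) if α ⇒* ε).

Relevant sets:
  FOLLOW(A') = { $ }
  FOLLOW(T') = { $, '-' }

For A':
  PREDICT(A' → '-' T A') = { '-' }
  PREDICT(A' → ε) = { $ }
For T':
  PREDICT(T' → ',' E T') = { ',' }
  PREDICT(T' → ε) = { $, '-' }
For E:
  PREDICT(E → c) = { 'c' }
  PREDICT(E → a) = { 'a' }
  PREDICT(E → id) = { 'id' }
  PREDICT(E → num) = { 'num' }
A, T have a single production, so nothing to check there.

All predict sets are disjoint. The grammar IS LL(1).

Answer: Yes, the grammar is LL(1).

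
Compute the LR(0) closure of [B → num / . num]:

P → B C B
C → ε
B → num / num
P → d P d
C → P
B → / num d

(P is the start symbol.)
{ [B → num / . num] }

To compute CLOSURE, for each item [A → α.Bβ] where B is a non-terminal, add [B → .γ] for all productions B → γ; repeat for the newly added items until nothing changes.

Start with: [B → num / . num]
The dot precedes the terminal num, so nothing is added.

CLOSURE = { [B → num / . num] }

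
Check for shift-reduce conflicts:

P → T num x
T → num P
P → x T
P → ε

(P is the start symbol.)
Augment with P' → P and build the canonical LR(0) collection (I0 = CLOSURE({[P' → . P]}), then GOTO on every symbol after a dot until no new states appear). It has 9 states:
  I0: { [P → . T num x], [P → . x T], [P → .], [P' → . P], [T → . num P] }  — shift, reduce
  I1: { [P' → P .] }  — accept
  I2: { [P → T . num x] }  — shift
  I3: { [P → . T num x], [P → . x T], [P → .], [T → . num P], [T → num . P] }  — shift, reduce
  I4: { [P → x . T], [T → . num P] }  — shift
  I5: { [P → x T .] }  — reduce
  I6: { [T → num P .] }  — reduce
  I7: { [P → T num . x] }  — shift
  I8: { [P → T num x .] }  — reduce

I0 contains reduce item [P → .] and shift items [P → . x T], [T → . num P] — shift-reduce conflict.
I3 contains reduce item [P → .] and shift items [P → . x T], [T → . num P] — shift-reduce conflict.

Answer: Yes — I0: [P → .] vs [P → . x T]; I3: [P → .] vs [P → . x T]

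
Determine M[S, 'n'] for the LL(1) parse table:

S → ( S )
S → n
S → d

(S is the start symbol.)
S → n

To find M[S, 'n'], we find productions for S where 'n' is in the predict set (PREDICT(N → α) = (FIRST(α) \ {ε}) ∪ (FOLLOW(N) if α ⇒* ε)).

S → ( S ): PREDICT = { '(' }
S → n: PREDICT = { 'n' }
  'n' is in predict set, so this production goes in M[S, 'n']
S → d: PREDICT = { 'd' }

M[S, 'n'] = S → n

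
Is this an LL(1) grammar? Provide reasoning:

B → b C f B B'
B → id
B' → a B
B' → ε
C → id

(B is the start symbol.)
Relevant sets:
  FOLLOW(B') = { $, 'a' }

For B:
  PREDICT(B → b C f B B') = { 'b' }
  PREDICT(B → id) = { 'id' }
For B':
  PREDICT(B' → a B) = { 'a' }
  PREDICT(B' → ε) = { $, 'a' }
C has a single production, so nothing to check there.

Conflict found: Predict set conflict for B': { 'a' }
The grammar is NOT LL(1).

Answer: No. Predict set conflict for B': { 'a' }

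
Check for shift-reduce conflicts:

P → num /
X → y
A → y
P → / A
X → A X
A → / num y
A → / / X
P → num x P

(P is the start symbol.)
A shift-reduce conflict occurs when an LR(0) state has both:
  - a complete (reduce) item [A → α .] (dot at the end), and
  - a shift item [B → β . c γ] (dot before a terminal).

Augment with P' → P and build the canonical LR(0) collection (I0 = CLOSURE({[P' → . P]}), then GOTO on every symbol after a dot until no new states appear). It has 17 states:
  I0: { [P → . / A], [P → . num /], [P → . num x P], [P' → . P] }  — shift
  I1: { [A → . / / X], [A → . / num y], [A → . y], [P → / . A] }  — shift
  I2: { [P' → P .] }  — accept
  I3: { [P → num . /], [P → num . x P] }  — shift
  I4: { [P → num / .] }  — reduce
  I5: { [P → . / A], [P → . num /], [P → . num x P], [P → num x . P] }  — shift
  I6: { [P → num x P .] }  — reduce
  I7: { [A → / . / X], [A → / . num y] }  — shift
  I8: { [P → / A .] }  — reduce
  I9: { [A → y .] }  — reduce
  I10: { [A → . / / X], [A → . / num y], [A → . y], [A → / / . X], [X → . A X], [X → . y] }  — shift
  I11: { [A → / num . y] }  — shift
  I12: { [A → / num y .] }  — reduce
  I13: { [A → . / / X], [A → . / num y], [A → . y], [X → . A X], [X → . y], [X → A . X] }  — shift
  I14: { [A → / / X .] }  — reduce
  I15: { [A → y .], [X → y .] }  — 2 reduces
  I16: { [X → A X .] }  — reduce

No state contains both a complete item and a shift item.

Answer: No shift-reduce conflicts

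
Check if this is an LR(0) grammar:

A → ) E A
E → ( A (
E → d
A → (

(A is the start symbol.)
Yes, the grammar is LR(0)

A grammar is LR(0) if no state in the canonical LR(0) collection has:
  - both a shift item (dot before a terminal) and a complete item (shift-reduce conflict), or
  - two or more complete items (reduce-reduce conflict; the accept item [A' → A .] counts as a complete item here).

Augment with A' → A and build the canonical LR(0) collection (I0 = CLOSURE({[A' → . A]}), then GOTO on every symbol after a dot until no new states appear). It has 10 states:
  I0: { [A → . (], [A → . ) E A], [A' → . A] }  — shift
  I1: { [A → ( .] }  — reduce
  I2: { [A → ) . E A], [E → . ( A (], [E → . d] }  — shift
  I3: { [A' → A .] }  — accept
  I4: { [A → . (], [A → . ) E A], [E → ( . A (] }  — shift
  I5: { [A → ) E . A], [A → . (], [A → . ) E A] }  — shift
  I6: { [E → d .] }  — reduce
  I7: { [A → ) E A .] }  — reduce
  I8: { [E → ( A . (] }  — shift
  I9: { [E → ( A ( .] }  — reduce

Every state is either a pure shift/goto state or contains exactly one complete item and nothing to shift — no conflicts. The grammar is LR(0).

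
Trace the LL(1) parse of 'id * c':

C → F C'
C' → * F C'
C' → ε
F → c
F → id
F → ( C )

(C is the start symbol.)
Stack is shown with the top on the left.

Stack     Input     Action
--------------------------
C $       id * c $  output C → F C'
F C' $    id * c $  output F → id
id C' $   id * c $  match 'id'
C' $      * c $     output C' → * F C'
* F C' $  * c $     match '*'
F C' $    c $       output F → c
c C' $    c $       match 'c'
C' $      $         output C' → ε
$         $         accept

The string is accepted.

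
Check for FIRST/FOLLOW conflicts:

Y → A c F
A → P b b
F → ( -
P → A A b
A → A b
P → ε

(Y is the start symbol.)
Nullable non-terminals: P.
FIRST sets used below: FIRST(A) = { 'b' }

P: nullable alternative(s) P → ε; FOLLOW(P) = { 'b' }
  P → A A b: FIRST \ {ε} = { 'b' } — overlaps FOLLOW(P) on { 'b' }: CONFLICT
  P → ε: FIRST \ {ε} = { } — this is the only nullable alternative, skip

A, F, Y have no nullable alternative, so no FIRST/FOLLOW check is needed there.

So the grammar has 1 FIRST/FOLLOW conflict (marked CONFLICT above).

Answer: Yes. P → A A b with FOLLOW(P) on { 'b' }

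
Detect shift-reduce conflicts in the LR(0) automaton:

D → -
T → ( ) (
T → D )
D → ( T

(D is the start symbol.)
A shift-reduce conflict occurs when an LR(0) state has both:
  - a complete (reduce) item [A → α .] (dot at the end), and
  - a shift item [B → β . c γ] (dot before a terminal).

Augment with D' → D and build the canonical LR(0) collection (I0 = CLOSURE({[D' → . D]}), then GOTO on every symbol after a dot until no new states appear). It has 10 states:
  I0: { [D → . ( T], [D → . -], [D' → . D] }  — shift
  I1: { [D → ( . T], [D → . ( T], [D → . -], [T → . ( ) (], [T → . D )] }  — shift
  I2: { [D → - .] }  — reduce
  I3: { [D' → D .] }  — accept
  I4: { [D → ( . T], [D → . ( T], [D → . -], [T → ( . ) (], [T → . ( ) (], [T → . D )] }  — shift
  I5: { [T → D . )] }  — shift
  I6: { [D → ( T .] }  — reduce
  I7: { [T → D ) .] }  — reduce
  I8: { [T → ( ) . (] }  — shift
  I9: { [T → ( ) ( .] }  — reduce

No state contains both a complete item and a shift item.

Answer: No shift-reduce conflicts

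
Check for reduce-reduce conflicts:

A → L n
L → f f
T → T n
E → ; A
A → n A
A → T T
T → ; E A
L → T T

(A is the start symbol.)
Yes — I9: [A → T T .] vs [L → T T .]

Augment with A' → A and build the canonical LR(0) collection (I0 = CLOSURE({[A' → . A]}), then GOTO on every symbol after a dot until no new states appear). It has 16 states:
  I0: { [A → . L n], [A → . T T], [A → . n A], [A' → . A], [L → . T T], [L → . f f], [T → . ; E A], [T → . T n] }  — shift
  I1: { [E → . ; A], [T → ; . E A] }  — shift
  I2: { [A' → A .] }  — accept
  I3: { [A → L . n] }  — shift
  I4: { [A → T . T], [L → T . T], [T → . ; E A], [T → . T n], [T → T . n] }  — shift
  I5: { [L → f . f] }  — shift
  I6: { [A → . L n], [A → . T T], [A → . n A], [A → n . A], [L → . T T], [L → . f f], [T → . ; E A], [T → . T n] }  — shift
  I7: { [A → n A .] }  — reduce
  I8: { [L → f f .] }  — reduce
  I9: { [A → T T .], [L → T T .], [T → T . n] }  — shift, 2 reduces
  I10: { [T → T n .] }  — reduce
  I11: { [A → L n .] }  — reduce
  I12: { [A → . L n], [A → . T T], [A → . n A], [E → ; . A], [L → . T T], [L → . f f], [T → . ; E A], [T → . T n] }  — shift
  I13: { [A → . L n], [A → . T T], [A → . n A], [L → . T T], [L → . f f], [T → . ; E A], [T → . T n], [T → ; E . A] }  — shift
  I14: { [T → ; E A .] }  — reduce
  I15: { [E → ; A .] }  — reduce

I9 contains complete items [A → T T .], [L → T T .] — reduce-reduce conflict.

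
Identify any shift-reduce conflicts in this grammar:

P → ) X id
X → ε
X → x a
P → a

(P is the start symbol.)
Yes — I1: [X → .] vs [X → . x a]

Augment with P' → P and build the canonical LR(0) collection (I0 = CLOSURE({[P' → . P]}), then GOTO on every symbol after a dot until no new states appear). It has 8 states:
  I0: { [P → . ) X id], [P → . a], [P' → . P] }  — shift
  I1: { [P → ) . X id], [X → . x a], [X → .] }  — shift, reduce
  I2: { [P' → P .] }  — accept
  I3: { [P → a .] }  — reduce
  I4: { [P → ) X . id] }  — shift
  I5: { [X → x . a] }  — shift
  I6: { [X → x a .] }  — reduce
  I7: { [P → ) X id .] }  — reduce

I1 contains reduce item [X → .] and shift item [X → . x a] — shift-reduce conflict.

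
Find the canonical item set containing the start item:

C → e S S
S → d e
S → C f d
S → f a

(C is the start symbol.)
{ [C → . e S S], [C' → . C] }

First, augment the grammar with C' → C
I₀ = CLOSURE({ [C' → . C] }):
  [C' → . C] has the dot before C: add [C → . e S S]
No further items can be added.

I₀ = { [C → . e S S], [C' → . C] }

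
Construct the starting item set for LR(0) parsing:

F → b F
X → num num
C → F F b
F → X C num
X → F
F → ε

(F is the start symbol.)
First, augment the grammar with F' → F
I₀ = CLOSURE({ [F' → . F] }):
  [F' → . F] has the dot before F: add [F → . b F], [F → . X C num], [F → .]
  [F → . X C num] has the dot before X: add [X → . num num], [X → . F]
No further items can be added.

I₀ = { [F → . X C num], [F → . b F], [F → .], [F' → . F], [X → . F], [X → . num num] }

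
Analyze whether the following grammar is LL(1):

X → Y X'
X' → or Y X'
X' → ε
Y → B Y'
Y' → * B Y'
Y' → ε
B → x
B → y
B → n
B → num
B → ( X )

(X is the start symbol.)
Yes, the grammar is LL(1).

A grammar is LL(1) if for each non-terminal N with multiple productions, the predict sets of those productions are pairwise disjoint, where PREDICT(N → α) = (FIRST(α) \ {ε}) ∪ (FOLLOW(N) if α ⇒* ε).

Relevant sets:
  FOLLOW(X') = { $, ')' }
  FOLLOW(Y') = { $, ')', 'or' }

For X':
  PREDICT(X' → or Y X') = { 'or' }
  PREDICT(X' → ε) = { $, ')' }
For Y':
  PREDICT(Y' → '*' B Y') = { '*' }
  PREDICT(Y' → ε) = { $, ')', 'or' }
For B:
  PREDICT(B → x) = { 'x' }
  PREDICT(B → y) = { 'y' }
  PREDICT(B → n) = { 'n' }
  PREDICT(B → num) = { 'num' }
  PREDICT(B → '(' X ')') = { '(' }
X, Y have a single production, so nothing to check there.

All predict sets are disjoint. The grammar IS LL(1).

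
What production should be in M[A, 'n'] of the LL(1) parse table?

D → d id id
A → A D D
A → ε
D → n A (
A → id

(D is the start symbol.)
To find M[A, 'n'], we find productions for A where 'n' is in the predict set (PREDICT(N → α) = (FIRST(α) \ {ε}) ∪ (FOLLOW(N) if α ⇒* ε)).

Relevant sets:
  FIRST(A) = { 'd', 'id', 'n', ε }
  FIRST(D) = { 'd', 'n' }
  FOLLOW(A) = { '(', 'd', 'n' }

A → A D D: PREDICT = { 'd', 'id', 'n' }
  'n' is in predict set, so this production goes in M[A, 'n']
A → ε: PREDICT = { '(', 'd', 'n' }
  'n' is in predict set, so this production goes in M[A, 'n']
A → id: PREDICT = { 'id' }

M[A, 'n'] = A → A D D, A → ε  (a multiply-defined cell — the grammar is not LL(1))

Answer: A → A D D, A → ε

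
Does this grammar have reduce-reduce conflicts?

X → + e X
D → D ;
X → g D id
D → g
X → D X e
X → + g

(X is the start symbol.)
No reduce-reduce conflicts

Augment with X' → X and build the canonical LR(0) collection (I0 = CLOSURE({[X' → . X]}), then GOTO on every symbol after a dot until no new states appear). It has 14 states:
  I0: { [D → . D ;], [D → . g], [X → . + e X], [X → . + g], [X → . D X e], [X → . g D id], [X' → . X] }  — shift
  I1: { [X → + . e X], [X → + . g] }  — shift
  I2: { [D → . D ;], [D → . g], [D → D . ;], [X → . + e X], [X → . + g], [X → . D X e], [X → . g D id], [X → D . X e] }  — shift
  I3: { [X' → X .] }  — accept
  I4: { [D → . D ;], [D → . g], [D → g .], [X → g . D id] }  — shift, reduce
  I5: { [D → D . ;], [X → g D . id] }  — shift
  I6: { [D → g .] }  — reduce
  I7: { [D → D ; .] }  — reduce
  I8: { [X → g D id .] }  — reduce
  I9: { [X → D X . e] }  — shift
  I10: { [X → D X e .] }  — reduce
  I11: { [D → . D ;], [D → . g], [X → + e . X], [X → . + e X], [X → . + g], [X → . D X e], [X → . g D id] }  — shift
  I12: { [X → + g .] }  — reduce
  I13: { [X → + e X .] }  — reduce

No state contains more than one complete item.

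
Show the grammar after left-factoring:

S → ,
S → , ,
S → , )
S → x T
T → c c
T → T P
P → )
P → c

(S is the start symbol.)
Left-factoring transforms A → αβ₁ | αβ₂ into A → αA' and A' → β₁ | β₂
(α is the longest common prefix among the alternatives). Repeat until
no nonterminal has two alternatives with a common prefix.

Round 1: S has alternatives sharing prefix ','. Introduce S': S → , S'
  Add: S' → ε
  Add: S' → ,
  Add: S' → )

No remaining common prefixes — done.

Resulting grammar:
S → , S'
S' → ε
S' → ,
S' → )
S → x T
T → c c
T → T P
P → )
P → c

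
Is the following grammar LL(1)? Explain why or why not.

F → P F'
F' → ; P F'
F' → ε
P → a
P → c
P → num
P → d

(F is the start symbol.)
Yes, the grammar is LL(1).

A grammar is LL(1) if for each non-terminal N with multiple productions, the predict sets of those productions are pairwise disjoint, where PREDICT(N → α) = (FIRST(α) \ {ε}) ∪ (FOLLOW(N) if α ⇒* ε).

Relevant sets:
  FOLLOW(F') = { $ }

For F':
  PREDICT(F' → ';' P F') = { ';' }
  PREDICT(F' → ε) = { $ }
For P:
  PREDICT(P → a) = { 'a' }
  PREDICT(P → c) = { 'c' }
  PREDICT(P → num) = { 'num' }
  PREDICT(P → d) = { 'd' }
F has a single production, so nothing to check there.

All predict sets are disjoint. The grammar IS LL(1).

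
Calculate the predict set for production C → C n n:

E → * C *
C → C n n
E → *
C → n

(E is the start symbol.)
PREDICT(C → C n n) = (FIRST(RHS) \ {ε}) ∪ (FOLLOW(C) if ε ∈ FIRST(RHS), i.e. RHS ⇒* ε)
FIRST(C) = { 'n' }
FIRST(C n n) = { 'n' }
ε ∉ FIRST(C n n), so FOLLOW(C) is not added.
PREDICT(C → C n n) = { 'n' }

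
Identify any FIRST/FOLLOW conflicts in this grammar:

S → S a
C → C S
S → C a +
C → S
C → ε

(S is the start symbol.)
A FIRST/FOLLOW conflict occurs when a non-terminal N has a nullable alternative N → β (β ⇒* ε) and another alternative N → α with FIRST(α) ∩ FOLLOW(N) ≠ ∅: on such a lookahead the parser cannot decide between expanding α and letting N vanish via β.

Nullable non-terminals: C.
FIRST sets used below: FIRST(C) = { 'a', ε }, FIRST(S) = { 'a' }

C: nullable alternative(s) C → ε; FOLLOW(C) = { 'a' }
  C → C S: FIRST \ {ε} = { 'a' } — overlaps FOLLOW(C) on { 'a' }: CONFLICT
  C → S: FIRST \ {ε} = { 'a' } — overlaps FOLLOW(C) on { 'a' }: CONFLICT
  C → ε: FIRST \ {ε} = { } — this is the only nullable alternative, skip

S has no nullable alternative, so no FIRST/FOLLOW check is needed there.

So the grammar has 2 FIRST/FOLLOW conflicts (marked CONFLICT above).

Answer: Yes. C → C S with FOLLOW(C) on { 'a' }; C → S with FOLLOW(C) on { 'a' }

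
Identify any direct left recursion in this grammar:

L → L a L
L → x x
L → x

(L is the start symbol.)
L → L a L: LEFT RECURSIVE (starts with L)
L → x x: starts with x
L → x: starts with x

The grammar has direct left recursion on: L.

Answer: Yes, L is left-recursive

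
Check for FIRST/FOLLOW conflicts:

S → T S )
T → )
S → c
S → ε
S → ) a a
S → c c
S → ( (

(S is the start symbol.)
A FIRST/FOLLOW conflict occurs when a non-terminal N has a nullable alternative N → β (β ⇒* ε) and another alternative N → α with FIRST(α) ∩ FOLLOW(N) ≠ ∅: on such a lookahead the parser cannot decide between expanding α and letting N vanish via β.

Nullable non-terminals: S.
FIRST sets used below: FIRST(T) = { ')' }

S: nullable alternative(s) S → ε; FOLLOW(S) = { $, ')' }
  S → T S ): FIRST \ {ε} = { ')' } — overlaps FOLLOW(S) on { ')' }: CONFLICT
  S → c: FIRST \ {ε} = { 'c' } — disjoint from FOLLOW(S)
  S → ε: FIRST \ {ε} = { } — this is the only nullable alternative, skip
  S → ) a a: FIRST \ {ε} = { ')' } — overlaps FOLLOW(S) on { ')' }: CONFLICT
  S → c c: FIRST \ {ε} = { 'c' } — disjoint from FOLLOW(S)
  S → ( (: FIRST \ {ε} = { '(' } — disjoint from FOLLOW(S)

T has no nullable alternative, so no FIRST/FOLLOW check is needed there.

So the grammar has 2 FIRST/FOLLOW conflicts (marked CONFLICT above).

Answer: Yes. S → T S ')' with FOLLOW(S) on { ')' }; S → ')' a a with FOLLOW(S) on { ')' }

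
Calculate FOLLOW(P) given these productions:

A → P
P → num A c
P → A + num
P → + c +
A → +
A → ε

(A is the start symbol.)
{ $, '+', 'c' }

To compute FOLLOW(P), find every occurrence of P on a right-hand side N → α P β: add FIRST(β) \ {ε}, and if β is empty or nullable also add FOLLOW(N). Iterate to a fixed point.

In A → P: P is at the end, add FOLLOW(A)

The FOLLOW sets referred to above (computed the same way, to a fixed point):
  FOLLOW(A) = { $, '+', 'c' }

Taking the union: FOLLOW(P) = { $, '+', 'c' }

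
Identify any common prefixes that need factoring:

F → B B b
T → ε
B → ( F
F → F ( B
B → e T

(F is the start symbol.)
Left-factoring is needed when two productions for the same non-terminal
share a common prefix on the right-hand side.

Productions for F:
  F → B B b
  F → F ( B
Productions for B:
  B → ( F
  B → e T

No common prefixes found.

Answer: No, left-factoring is not needed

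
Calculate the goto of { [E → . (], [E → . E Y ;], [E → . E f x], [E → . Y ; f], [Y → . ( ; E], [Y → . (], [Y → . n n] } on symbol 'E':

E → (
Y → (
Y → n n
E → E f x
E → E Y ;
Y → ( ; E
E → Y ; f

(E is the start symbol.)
GOTO(I, 'E') = CLOSURE({ [A → αX.β] : [A → α.Xβ] ∈ I, X = 'E' })

Items with dot before 'E', with the dot advanced:
  [E → . E Y ;] → [E → E . Y ;]
  [E → . E f x] → [E → E . f x]
Closure of the advanced items:
  [E → E . Y ;] has the dot before Y: add [Y → . (], [Y → . n n], [Y → . ( ; E]

GOTO = { [E → E . Y ;], [E → E . f x], [Y → . ( ; E], [Y → . (], [Y → . n n] }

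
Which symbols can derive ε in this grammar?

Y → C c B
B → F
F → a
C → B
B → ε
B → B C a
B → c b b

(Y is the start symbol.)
A non-terminal is nullable if it can derive ε (the empty string): either it has an ε-production, or it has a production whose right-hand side consists entirely of nullable non-terminals.

ε-productions: B → ε
So B is immediately nullable.
C → B: every symbol on the right is nullable, so C is nullable too.
No further non-terminal can be added: every production for the remaining non-terminals contains a terminal or a non-nullable non-terminal.
Nullable = { 'B', 'C' }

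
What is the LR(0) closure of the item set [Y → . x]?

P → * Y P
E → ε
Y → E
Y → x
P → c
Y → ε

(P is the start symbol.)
Start with: [Y → . x]
The dot precedes the terminal x, so nothing is added.

CLOSURE = { [Y → . x] }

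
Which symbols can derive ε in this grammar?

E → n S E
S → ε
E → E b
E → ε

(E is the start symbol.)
{ 'E', 'S' }

A non-terminal is nullable if it can derive ε (the empty string): either it has an ε-production, or it has a production whose right-hand side consists entirely of nullable non-terminals.

ε-productions: S → ε, E → ε
So S, E are immediately nullable.
Every non-terminal is now nullable.
Nullable = { 'E', 'S' }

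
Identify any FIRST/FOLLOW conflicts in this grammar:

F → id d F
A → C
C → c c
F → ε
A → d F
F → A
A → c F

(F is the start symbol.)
A FIRST/FOLLOW conflict occurs when a non-terminal N has a nullable alternative N → β (β ⇒* ε) and another alternative N → α with FIRST(α) ∩ FOLLOW(N) ≠ ∅: on such a lookahead the parser cannot decide between expanding α and letting N vanish via β.

Nullable non-terminals: F.
FIRST sets used below: FIRST(A) = { 'c', 'd' }

F: nullable alternative(s) F → ε; FOLLOW(F) = { $ }
  F → id d F: FIRST \ {ε} = { 'id' } — disjoint from FOLLOW(F)
  F → ε: FIRST \ {ε} = { } — this is the only nullable alternative, skip
  F → A: FIRST \ {ε} = { 'c', 'd' } — disjoint from FOLLOW(F)

A, C have no nullable alternative, so no FIRST/FOLLOW check is needed there.

No FIRST/FOLLOW conflicts found.

Answer: No FIRST/FOLLOW conflicts.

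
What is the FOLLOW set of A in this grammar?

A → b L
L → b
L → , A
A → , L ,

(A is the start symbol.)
To compute FOLLOW(A), find every occurrence of A on a right-hand side N → α A β: add FIRST(β) \ {ε}, and if β is empty or nullable also add FOLLOW(N). Iterate to a fixed point.

A is the start symbol, so $ ∈ FOLLOW(A).
In L → , A: A is at the end, add FOLLOW(L)

The FOLLOW sets referred to above (computed the same way, to a fixed point):
  FOLLOW(L) = { $, ',' }

Taking the union: FOLLOW(A) = { $, ',' }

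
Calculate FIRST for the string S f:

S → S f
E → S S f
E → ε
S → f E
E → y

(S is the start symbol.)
FIRST sets of the non-terminals involved (from the grammar, by fixed-point iteration):
  FIRST(S) = { 'f' }

To compute FIRST(S f), process the symbols left to right:
Symbol S is a non-terminal. Add FIRST(S) \ {ε} = { 'f' }
S is not nullable (ε ∉ FIRST(S)), so stop here.
FIRST(S f) = { 'f' }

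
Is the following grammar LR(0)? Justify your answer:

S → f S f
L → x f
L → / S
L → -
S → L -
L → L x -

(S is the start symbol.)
Yes, the grammar is LR(0)

A grammar is LR(0) if no state in the canonical LR(0) collection has:
  - both a shift item (dot before a terminal) and a complete item (shift-reduce conflict), or
  - two or more complete items (reduce-reduce conflict; the accept item [S' → S .] counts as a complete item here).

Augment with S' → S and build the canonical LR(0) collection (I0 = CLOSURE({[S' → . S]}), then GOTO on every symbol after a dot until no new states appear). It has 14 states:
  I0: { [L → . -], [L → . / S], [L → . L x -], [L → . x f], [S → . L -], [S → . f S f], [S' → . S] }  — shift
  I1: { [L → - .] }  — reduce
  I2: { [L → . -], [L → . / S], [L → . L x -], [L → . x f], [L → / . S], [S → . L -], [S → . f S f] }  — shift
  I3: { [L → L . x -], [S → L . -] }  — shift
  I4: { [S' → S .] }  — accept
  I5: { [L → . -], [L → . / S], [L → . L x -], [L → . x f], [S → . L -], [S → . f S f], [S → f . S f] }  — shift
  I6: { [L → x . f] }  — shift
  I7: { [L → x f .] }  — reduce
  I8: { [S → f S . f] }  — shift
  I9: { [S → f S f .] }  — reduce
  I10: { [S → L - .] }  — reduce
  I11: { [L → L x . -] }  — shift
  I12: { [L → L x - .] }  — reduce
  I13: { [L → / S .] }  — reduce

Every state is either a pure shift/goto state or contains exactly one complete item and nothing to shift — no conflicts. The grammar is LR(0).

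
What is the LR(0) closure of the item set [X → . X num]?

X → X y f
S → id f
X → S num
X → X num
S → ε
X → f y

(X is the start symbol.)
{ [S → . id f], [S → .], [X → . S num], [X → . X num], [X → . X y f], [X → . f y] }

To compute CLOSURE, for each item [A → α.Bβ] where B is a non-terminal, add [B → .γ] for all productions B → γ; repeat for the newly added items until nothing changes.

Start with: [X → . X num]
  [X → . X num] has the dot before X: add [X → . X y f], [X → . S num], [X → . f y]
  [X → . S num] has the dot before S: add [S → . id f], [S → .]
No further items can be added.

CLOSURE = { [S → . id f], [S → .], [X → . S num], [X → . X num], [X → . X y f], [X → . f y] }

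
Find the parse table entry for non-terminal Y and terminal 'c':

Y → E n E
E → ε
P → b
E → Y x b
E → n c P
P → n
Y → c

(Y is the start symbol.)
To find M[Y, 'c'], we find productions for Y where 'c' is in the predict set (PREDICT(N → α) = (FIRST(α) \ {ε}) ∪ (FOLLOW(N) if α ⇒* ε)).

Relevant sets:
  FIRST(E) = { 'c', 'n', ε }

Y → E n E: PREDICT = { 'c', 'n' }
  'c' is in predict set, so this production goes in M[Y, 'c']
Y → c: PREDICT = { 'c' }
  'c' is in predict set, so this production goes in M[Y, 'c']

M[Y, 'c'] = Y → E n E, Y → c  (a multiply-defined cell — the grammar is not LL(1))

Answer: Y → E n E, Y → c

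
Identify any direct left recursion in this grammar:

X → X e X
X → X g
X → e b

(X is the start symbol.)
Yes, X is left-recursive

Direct left recursion occurs when N → N α for some non-terminal N (the right-hand side begins with the left-hand side itself).

X → X e X: LEFT RECURSIVE (starts with X)
X → X g: LEFT RECURSIVE (starts with X)
X → e b: starts with e

The grammar has direct left recursion on: X.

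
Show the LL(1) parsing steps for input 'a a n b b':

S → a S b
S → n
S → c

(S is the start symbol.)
Stack is shown with the top on the left.

Stack      Input        Action
------------------------------
S $        a a n b b $  output S → a S b
a S b $    a a n b b $  match 'a'
S b $      a n b b $    output S → a S b
a S b b $  a n b b $    match 'a'
S b b $    n b b $      output S → n
n b b $    n b b $      match 'n'
b b $      b b $        match 'b'
b $        b $          match 'b'
$          $            accept

The string is accepted.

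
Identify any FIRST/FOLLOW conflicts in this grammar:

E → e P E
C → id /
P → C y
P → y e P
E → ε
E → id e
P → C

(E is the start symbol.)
No FIRST/FOLLOW conflicts.

Nullable non-terminals: E.

E: nullable alternative(s) E → ε; FOLLOW(E) = { $ }
  E → e P E: FIRST \ {ε} = { 'e' } — disjoint from FOLLOW(E)
  E → ε: FIRST \ {ε} = { } — this is the only nullable alternative, skip
  E → id e: FIRST \ {ε} = { 'id' } — disjoint from FOLLOW(E)

C, P have no nullable alternative, so no FIRST/FOLLOW check is needed there.

No FIRST/FOLLOW conflicts found.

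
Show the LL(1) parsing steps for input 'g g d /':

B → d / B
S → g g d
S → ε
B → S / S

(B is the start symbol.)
Stack is shown with the top on the left.

Stack        Input      Action
------------------------------
B $          g g d / $  output B → S / S
S / S $      g g d / $  output S → g g d
g g d / S $  g g d / $  match 'g'
g d / S $    g d / $    match 'g'
d / S $      d / $      match 'd'
/ S $        / $        match '/'
S $          $          output S → ε
$            $          accept

The string is accepted.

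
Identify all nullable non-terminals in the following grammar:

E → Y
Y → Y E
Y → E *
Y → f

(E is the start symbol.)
None

A non-terminal is nullable if it can derive ε (the empty string): either it has an ε-production, or it has a production whose right-hand side consists entirely of nullable non-terminals.

There are no ε-productions, so no non-terminal can derive ε.
No non-terminals are nullable.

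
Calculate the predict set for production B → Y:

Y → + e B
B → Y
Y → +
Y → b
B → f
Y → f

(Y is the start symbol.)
{ '+', 'b', 'f' }

PREDICT(B → Y) = (FIRST(RHS) \ {ε}) ∪ (FOLLOW(B) if ε ∈ FIRST(RHS), i.e. RHS ⇒* ε)
FIRST(Y) = { '+', 'b', 'f' }
FIRST(Y) = { '+', 'b', 'f' }
ε ∉ FIRST(Y), so FOLLOW(B) is not added.
PREDICT(B → Y) = { '+', 'b', 'f' }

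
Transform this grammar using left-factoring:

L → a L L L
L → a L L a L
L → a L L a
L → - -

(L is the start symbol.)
Left-factoring transforms A → αβ₁ | αβ₂ into A → αA' and A' → β₁ | β₂
(α is the longest common prefix among the alternatives). Repeat until
no nonterminal has two alternatives with a common prefix.

Round 1: L has alternatives sharing prefix 'a L L'. Introduce L': L → a L L L'
  Add: L' → L
  Add: L' → a L
  Add: L' → a

Round 2: L' has alternatives sharing prefix 'a'. Introduce L'': L' → a L''
  Add: L'' → L
  Add: L'' → ε

No remaining common prefixes — done.

Resulting grammar:
L → a L L L'
L' → L
L' → a L''
L'' → L
L'' → ε
L → - -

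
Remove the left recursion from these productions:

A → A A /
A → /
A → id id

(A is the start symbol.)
A is directly left-recursive. The standard transformation for
  A → A α₁ | ... | A α_m | β₁ | ... | β_n
is
  A  → β₁ A' | ... | β_n A'
  A' → α₁ A' | ... | α_m A' | ε

A → / becomes A → / A'
A → id id becomes A → id id A'
A → A A / becomes A' → A / A'
Add A' → ε

Resulting grammar:
A → / A'
A → id id A'
A' → A / A'
A' → ε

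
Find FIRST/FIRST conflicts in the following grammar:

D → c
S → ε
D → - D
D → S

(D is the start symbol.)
FIRST sets of the non-terminals at (or reachable through a nullable prefix from) the front of some alternative:
  FIRST(S) = { ε }

Productions for D:
  D → c: FIRST = { 'c' }
  D → - D: FIRST = { '-' }
  D → S: FIRST = { ε }
S has only one production, so no FIRST/FIRST conflict is possible there.

All alternatives of each non-terminal have pairwise disjoint FIRST sets.

Answer: No FIRST/FIRST conflicts.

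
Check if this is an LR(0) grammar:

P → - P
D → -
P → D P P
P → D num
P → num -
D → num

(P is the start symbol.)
Augment with P' → P and build the canonical LR(0) collection (I0 = CLOSURE({[P' → . P]}), then GOTO on every symbol after a dot until no new states appear). It has 10 states:
  I0: { [D → . -], [D → . num], [P → . - P], [P → . D P P], [P → . D num], [P → . num -], [P' → . P] }  — shift
  I1: { [D → - .], [D → . -], [D → . num], [P → - . P], [P → . - P], [P → . D P P], [P → . D num], [P → . num -] }  — shift, reduce
  I2: { [D → . -], [D → . num], [P → . - P], [P → . D P P], [P → . D num], [P → . num -], [P → D . P P], [P → D . num] }  — shift
  I3: { [P' → P .] }  — accept
  I4: { [D → num .], [P → num . -] }  — shift, reduce
  I5: { [P → num - .] }  — reduce
  I6: { [D → . -], [D → . num], [P → . - P], [P → . D P P], [P → . D num], [P → . num -], [P → D P . P] }  — shift
  I7: { [D → num .], [P → D num .], [P → num . -] }  — shift, 2 reduces
  I8: { [P → D P P .] }  — reduce
  I9: { [P → - P .] }  — reduce

Conflict in state I1:
  Shift-reduce conflict between [D → - .] and [D → . -]
So the grammar is NOT LR(0).

Answer: No. Shift-reduce conflict between [D → - .] and [D → . -]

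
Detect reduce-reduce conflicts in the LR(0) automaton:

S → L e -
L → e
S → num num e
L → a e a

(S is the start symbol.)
A reduce-reduce conflict occurs when an LR(0) state has two complete items [A → α .] and [B → β .] — both call for a reduction, and with no lookahead the parser cannot choose between them.

Augment with S' → S and build the canonical LR(0) collection (I0 = CLOSURE({[S' → . S]}), then GOTO on every symbol after a dot until no new states appear). It has 12 states:
  I0: { [L → . a e a], [L → . e], [S → . L e -], [S → . num num e], [S' → . S] }  — shift
  I1: { [S → L . e -] }  — shift
  I2: { [S' → S .] }  — accept
  I3: { [L → a . e a] }  — shift
  I4: { [L → e .] }  — reduce
  I5: { [S → num . num e] }  — shift
  I6: { [S → num num . e] }  — shift
  I7: { [S → num num e .] }  — reduce
  I8: { [L → a e . a] }  — shift
  I9: { [L → a e a .] }  — reduce
  I10: { [S → L e . -] }  — shift
  I11: { [S → L e - .] }  — reduce

No state contains more than one complete item.

Answer: No reduce-reduce conflicts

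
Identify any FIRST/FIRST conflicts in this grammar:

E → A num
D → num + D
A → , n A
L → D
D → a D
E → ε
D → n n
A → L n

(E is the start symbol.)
A FIRST/FIRST conflict occurs when two productions N → α and N → β for the same non-terminal have FIRST(α) ∩ FIRST(β) ≠ ∅ (with ε ∈ FIRST of a nullable right-hand side, so two nullable alternatives also conflict).

FIRST sets of the non-terminals at (or reachable through a nullable prefix from) the front of some alternative:
  FIRST(A) = { ',', 'a', 'n', 'num' }
  FIRST(L) = { 'a', 'n', 'num' }

Productions for E:
  E → A num: FIRST = { ',', 'a', 'n', 'num' }
  E → ε: FIRST = { ε }
Productions for D:
  D → num + D: FIRST = { 'num' }
  D → a D: FIRST = { 'a' }
  D → n n: FIRST = { 'n' }
Productions for A:
  A → , n A: FIRST = { ',' }
  A → L n: FIRST = { 'a', 'n', 'num' }
L has only one production, so no FIRST/FIRST conflict is possible there.

All alternatives of each non-terminal have pairwise disjoint FIRST sets.

Answer: No FIRST/FIRST conflicts.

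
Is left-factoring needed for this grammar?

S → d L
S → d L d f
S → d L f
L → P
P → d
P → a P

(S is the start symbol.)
Left-factoring is needed when two productions for the same non-terminal
share a common prefix on the right-hand side.

Productions for S:
  S → d L
  S → d L d f
  S → d L f
Productions for P:
  P → d
  P → a P

Found common prefix 'd L' in productions for S

Answer: Yes, S has productions with common prefix 'd L'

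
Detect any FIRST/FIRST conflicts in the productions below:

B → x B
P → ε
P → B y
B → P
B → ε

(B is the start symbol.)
A FIRST/FIRST conflict occurs when two productions N → α and N → β for the same non-terminal have FIRST(α) ∩ FIRST(β) ≠ ∅ (with ε ∈ FIRST of a nullable right-hand side, so two nullable alternatives also conflict).

FIRST sets of the non-terminals at (or reachable through a nullable prefix from) the front of some alternative:
  FIRST(P) = { 'x', 'y', ε }
  FIRST(B) = { 'x', 'y', ε }

Productions for B:
  B → x B: FIRST = { 'x' }
  B → P: FIRST = { 'x', 'y', ε }
  B → ε: FIRST = { ε }
Productions for P:
  P → ε: FIRST = { ε }
  P → B y: FIRST = { 'x', 'y' }

Conflict for B: B → x B and B → P
  Overlap: { 'x' }
Conflict for B: B → P and B → ε
  Overlap: { ε }

Answer: Yes. B → x B / B → P on { 'x' }; B → P / B → ε on { ε }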